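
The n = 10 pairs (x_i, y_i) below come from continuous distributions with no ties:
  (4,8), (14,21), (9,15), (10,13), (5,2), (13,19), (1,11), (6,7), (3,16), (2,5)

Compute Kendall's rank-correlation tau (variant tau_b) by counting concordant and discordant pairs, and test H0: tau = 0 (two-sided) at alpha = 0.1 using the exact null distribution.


Step 1: Enumerate the 45 unordered pairs (i,j) with i<j and classify each by sign(x_j-x_i) * sign(y_j-y_i).
  (1,2):dx=+10,dy=+13->C; (1,3):dx=+5,dy=+7->C; (1,4):dx=+6,dy=+5->C; (1,5):dx=+1,dy=-6->D
  (1,6):dx=+9,dy=+11->C; (1,7):dx=-3,dy=+3->D; (1,8):dx=+2,dy=-1->D; (1,9):dx=-1,dy=+8->D
  (1,10):dx=-2,dy=-3->C; (2,3):dx=-5,dy=-6->C; (2,4):dx=-4,dy=-8->C; (2,5):dx=-9,dy=-19->C
  (2,6):dx=-1,dy=-2->C; (2,7):dx=-13,dy=-10->C; (2,8):dx=-8,dy=-14->C; (2,9):dx=-11,dy=-5->C
  (2,10):dx=-12,dy=-16->C; (3,4):dx=+1,dy=-2->D; (3,5):dx=-4,dy=-13->C; (3,6):dx=+4,dy=+4->C
  (3,7):dx=-8,dy=-4->C; (3,8):dx=-3,dy=-8->C; (3,9):dx=-6,dy=+1->D; (3,10):dx=-7,dy=-10->C
  (4,5):dx=-5,dy=-11->C; (4,6):dx=+3,dy=+6->C; (4,7):dx=-9,dy=-2->C; (4,8):dx=-4,dy=-6->C
  (4,9):dx=-7,dy=+3->D; (4,10):dx=-8,dy=-8->C; (5,6):dx=+8,dy=+17->C; (5,7):dx=-4,dy=+9->D
  (5,8):dx=+1,dy=+5->C; (5,9):dx=-2,dy=+14->D; (5,10):dx=-3,dy=+3->D; (6,7):dx=-12,dy=-8->C
  (6,8):dx=-7,dy=-12->C; (6,9):dx=-10,dy=-3->C; (6,10):dx=-11,dy=-14->C; (7,8):dx=+5,dy=-4->D
  (7,9):dx=+2,dy=+5->C; (7,10):dx=+1,dy=-6->D; (8,9):dx=-3,dy=+9->D; (8,10):dx=-4,dy=-2->C
  (9,10):dx=-1,dy=-11->C
Step 2: C = 32, D = 13, total pairs = 45.
Step 3: tau = (C - D)/(n(n-1)/2) = (32 - 13)/45 = 0.422222.
Step 4: Exact two-sided p-value (enumerate n! = 3628800 permutations of y under H0): p = 0.108313.
Step 5: alpha = 0.1. fail to reject H0.

tau_b = 0.4222 (C=32, D=13), p = 0.108313, fail to reject H0.


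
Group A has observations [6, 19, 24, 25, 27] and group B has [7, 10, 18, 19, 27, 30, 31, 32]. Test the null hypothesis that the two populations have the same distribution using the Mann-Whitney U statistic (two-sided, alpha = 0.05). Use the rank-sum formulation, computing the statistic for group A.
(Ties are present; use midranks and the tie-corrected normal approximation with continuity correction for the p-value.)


Step 1: Combine and sort all 13 observations; assign midranks.
sorted (value, group): (6,X), (7,Y), (10,Y), (18,Y), (19,X), (19,Y), (24,X), (25,X), (27,X), (27,Y), (30,Y), (31,Y), (32,Y)
ranks: 6->1, 7->2, 10->3, 18->4, 19->5.5, 19->5.5, 24->7, 25->8, 27->9.5, 27->9.5, 30->11, 31->12, 32->13
Step 2: Rank sum for X: R1 = 1 + 5.5 + 7 + 8 + 9.5 = 31.
Step 3: U_X = R1 - n1(n1+1)/2 = 31 - 5*6/2 = 31 - 15 = 16.
       U_Y = n1*n2 - U_X = 40 - 16 = 24.
Step 4: Ties are present, so use the tie-corrected normal approximation (with continuity correction) for the p-value.
Step 5: p-value = 0.607419; compare to alpha = 0.05. fail to reject H0.

U_X = 16, p = 0.607419, fail to reject H0 at alpha = 0.05.


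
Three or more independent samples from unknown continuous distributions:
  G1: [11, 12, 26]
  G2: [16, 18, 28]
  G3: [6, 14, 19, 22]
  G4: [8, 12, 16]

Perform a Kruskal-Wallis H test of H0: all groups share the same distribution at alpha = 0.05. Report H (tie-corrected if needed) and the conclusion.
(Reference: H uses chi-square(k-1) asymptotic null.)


Step 1: Combine all N = 13 observations and assign midranks.
sorted (value, group, rank): (6,G3,1), (8,G4,2), (11,G1,3), (12,G1,4.5), (12,G4,4.5), (14,G3,6), (16,G2,7.5), (16,G4,7.5), (18,G2,9), (19,G3,10), (22,G3,11), (26,G1,12), (28,G2,13)
Step 2: Sum ranks within each group.
R_1 = 19.5 (n_1 = 3)
R_2 = 29.5 (n_2 = 3)
R_3 = 28 (n_3 = 4)
R_4 = 14 (n_4 = 3)
Step 3: H = 12/(N(N+1)) * sum(R_i^2/n_i) - 3(N+1)
     = 12/(13*14) * (19.5^2/3 + 29.5^2/3 + 28^2/4 + 14^2/3) - 3*14
     = 0.065934 * 678.167 - 42
     = 2.714286.
Step 4: Ties present; correction factor C = 1 - 12/(13^3 - 13) = 0.994505. Corrected H = 2.714286 / 0.994505 = 2.729282.
Step 5: Under H0, H ~ chi^2(3); p-value = 0.435274.
Step 6: alpha = 0.05. fail to reject H0.

H = 2.7293, df = 3, p = 0.435274, fail to reject H0.


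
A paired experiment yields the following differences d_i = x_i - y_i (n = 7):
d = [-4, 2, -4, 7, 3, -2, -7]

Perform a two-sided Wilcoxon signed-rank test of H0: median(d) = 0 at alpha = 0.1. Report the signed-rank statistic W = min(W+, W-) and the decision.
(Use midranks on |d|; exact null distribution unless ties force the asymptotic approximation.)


Step 1: Drop any zero differences (none here) and take |d_i|.
|d| = [4, 2, 4, 7, 3, 2, 7]
Step 2: Midrank |d_i| (ties get averaged ranks).
ranks: |4|->4.5, |2|->1.5, |4|->4.5, |7|->6.5, |3|->3, |2|->1.5, |7|->6.5
Step 3: Attach original signs; sum ranks with positive sign and with negative sign.
W+ = 1.5 + 6.5 + 3 = 11
W- = 4.5 + 4.5 + 1.5 + 6.5 = 17
(Check: W+ + W- = 28 should equal n(n+1)/2 = 28.)
Step 4: Test statistic W = min(W+, W-) = 11.
Step 5: Ties in |d|, so use the tie-corrected normal approximation.
        E[W] = n(n+1)/4 = 7*8/4 = 14.
        Tie groups: |d|=2 (t=2), |d|=4 (t=2), |d|=7 (t=2); sum(t^3 - t) = 18.
        Var[W] = n(n+1)(2n+1)/24 - sum(t^3-t)/48 = 840/24 - 18/48 = 34.625.
        z = (W - E[W]) / sqrt(Var[W]) = (11 - 14) / 5.8843 = -0.5098.
        Two-sided p = 2*Phi(z) = 0.610170.
Step 6: alpha = 0.1. fail to reject H0.

W+ = 11, W- = 17, W = min = 11, p = 0.610170, fail to reject H0.


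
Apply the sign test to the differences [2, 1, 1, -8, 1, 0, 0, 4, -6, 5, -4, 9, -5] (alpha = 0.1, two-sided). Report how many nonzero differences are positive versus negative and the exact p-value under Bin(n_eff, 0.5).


Step 1: Discard zero differences. Original n = 13; n_eff = number of nonzero differences = 11.
Nonzero differences (with sign): +2, +1, +1, -8, +1, +4, -6, +5, -4, +9, -5
Step 2: Count signs: positive = 7, negative = 4.
Step 3: Under H0: P(positive) = 0.5, so the number of positives S ~ Bin(11, 0.5).
Step 4: Two-sided exact p-value = sum of Bin(11,0.5) probabilities at or below the observed probability = 0.548828.
Step 5: alpha = 0.1. fail to reject H0.

n_eff = 11, pos = 7, neg = 4, p = 0.548828, fail to reject H0.


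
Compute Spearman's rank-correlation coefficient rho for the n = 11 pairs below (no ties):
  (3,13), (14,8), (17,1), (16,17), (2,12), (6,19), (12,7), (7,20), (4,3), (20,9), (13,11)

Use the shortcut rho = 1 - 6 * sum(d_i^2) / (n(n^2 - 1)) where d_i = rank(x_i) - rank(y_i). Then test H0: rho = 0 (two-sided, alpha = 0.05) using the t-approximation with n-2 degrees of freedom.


Step 1: Rank x and y separately (midranks; no ties here).
rank(x): 3->2, 14->8, 17->10, 16->9, 2->1, 6->4, 12->6, 7->5, 4->3, 20->11, 13->7
rank(y): 13->8, 8->4, 1->1, 17->9, 12->7, 19->10, 7->3, 20->11, 3->2, 9->5, 11->6
Step 2: d_i = R_x(i) - R_y(i); compute d_i^2.
  (2-8)^2=36, (8-4)^2=16, (10-1)^2=81, (9-9)^2=0, (1-7)^2=36, (4-10)^2=36, (6-3)^2=9, (5-11)^2=36, (3-2)^2=1, (11-5)^2=36, (7-6)^2=1
sum(d^2) = 288.
Step 3: rho = 1 - 6*288 / (11*(11^2 - 1)) = 1 - 1728/1320 = -0.309091.
Step 4: Under H0, t = rho * sqrt((n-2)/(1-rho^2)) = -0.9750 ~ t(9).
Step 5: Two-sided p-value from the t-distribution with 9 df = 0.355028.
Step 6: alpha = 0.05. fail to reject H0.

rho = -0.3091, p = 0.355028, fail to reject H0 at alpha = 0.05.


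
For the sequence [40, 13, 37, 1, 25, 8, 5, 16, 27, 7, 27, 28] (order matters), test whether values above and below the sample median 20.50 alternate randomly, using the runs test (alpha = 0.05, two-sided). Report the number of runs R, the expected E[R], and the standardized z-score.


Step 1: Compute median = 20.50; label A = above, B = below.
Labels in order: ABABABBBABAA  (n_A = 6, n_B = 6)
Step 2: Count runs R = 9.
Step 3: Under H0 (random ordering), E[R] = 2*n_A*n_B/(n_A+n_B) + 1 = 2*6*6/12 + 1 = 7.0000.
        Var[R] = 2*n_A*n_B*(2*n_A*n_B - n_A - n_B) / ((n_A+n_B)^2 * (n_A+n_B-1)) = 4320/1584 = 2.7273.
        SD[R] = 1.6514.
Step 4: Continuity-corrected z = (R - 0.5 - E[R]) / SD[R] = (9 - 0.5 - 7.0000) / 1.6514 = 0.9083.
Step 5: Two-sided p-value via normal approximation = 2*(1 - Phi(|z|)) = 0.363722.
Step 6: alpha = 0.05. fail to reject H0.

R = 9, z = 0.9083, p = 0.363722, fail to reject H0.


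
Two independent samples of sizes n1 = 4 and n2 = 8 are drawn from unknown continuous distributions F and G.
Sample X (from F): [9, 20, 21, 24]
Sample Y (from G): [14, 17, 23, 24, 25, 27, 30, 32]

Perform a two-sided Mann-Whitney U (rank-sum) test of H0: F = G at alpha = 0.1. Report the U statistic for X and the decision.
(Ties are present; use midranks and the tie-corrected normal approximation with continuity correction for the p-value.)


Step 1: Combine and sort all 12 observations; assign midranks.
sorted (value, group): (9,X), (14,Y), (17,Y), (20,X), (21,X), (23,Y), (24,X), (24,Y), (25,Y), (27,Y), (30,Y), (32,Y)
ranks: 9->1, 14->2, 17->3, 20->4, 21->5, 23->6, 24->7.5, 24->7.5, 25->9, 27->10, 30->11, 32->12
Step 2: Rank sum for X: R1 = 1 + 4 + 5 + 7.5 = 17.5.
Step 3: U_X = R1 - n1(n1+1)/2 = 17.5 - 4*5/2 = 17.5 - 10 = 7.5.
       U_Y = n1*n2 - U_X = 32 - 7.5 = 24.5.
Step 4: Ties are present, so use the tie-corrected normal approximation (with continuity correction) for the p-value.
Step 5: p-value = 0.173478; compare to alpha = 0.1. fail to reject H0.

U_X = 7.5, p = 0.173478, fail to reject H0 at alpha = 0.1.


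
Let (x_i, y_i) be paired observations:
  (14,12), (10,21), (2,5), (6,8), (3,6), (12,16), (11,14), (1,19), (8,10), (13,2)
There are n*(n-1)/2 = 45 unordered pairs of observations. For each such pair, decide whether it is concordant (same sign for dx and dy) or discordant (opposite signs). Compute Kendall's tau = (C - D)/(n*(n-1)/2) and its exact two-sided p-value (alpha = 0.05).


Step 1: Enumerate the 45 unordered pairs (i,j) with i<j and classify each by sign(x_j-x_i) * sign(y_j-y_i).
  (1,2):dx=-4,dy=+9->D; (1,3):dx=-12,dy=-7->C; (1,4):dx=-8,dy=-4->C; (1,5):dx=-11,dy=-6->C
  (1,6):dx=-2,dy=+4->D; (1,7):dx=-3,dy=+2->D; (1,8):dx=-13,dy=+7->D; (1,9):dx=-6,dy=-2->C
  (1,10):dx=-1,dy=-10->C; (2,3):dx=-8,dy=-16->C; (2,4):dx=-4,dy=-13->C; (2,5):dx=-7,dy=-15->C
  (2,6):dx=+2,dy=-5->D; (2,7):dx=+1,dy=-7->D; (2,8):dx=-9,dy=-2->C; (2,9):dx=-2,dy=-11->C
  (2,10):dx=+3,dy=-19->D; (3,4):dx=+4,dy=+3->C; (3,5):dx=+1,dy=+1->C; (3,6):dx=+10,dy=+11->C
  (3,7):dx=+9,dy=+9->C; (3,8):dx=-1,dy=+14->D; (3,9):dx=+6,dy=+5->C; (3,10):dx=+11,dy=-3->D
  (4,5):dx=-3,dy=-2->C; (4,6):dx=+6,dy=+8->C; (4,7):dx=+5,dy=+6->C; (4,8):dx=-5,dy=+11->D
  (4,9):dx=+2,dy=+2->C; (4,10):dx=+7,dy=-6->D; (5,6):dx=+9,dy=+10->C; (5,7):dx=+8,dy=+8->C
  (5,8):dx=-2,dy=+13->D; (5,9):dx=+5,dy=+4->C; (5,10):dx=+10,dy=-4->D; (6,7):dx=-1,dy=-2->C
  (6,8):dx=-11,dy=+3->D; (6,9):dx=-4,dy=-6->C; (6,10):dx=+1,dy=-14->D; (7,8):dx=-10,dy=+5->D
  (7,9):dx=-3,dy=-4->C; (7,10):dx=+2,dy=-12->D; (8,9):dx=+7,dy=-9->D; (8,10):dx=+12,dy=-17->D
  (9,10):dx=+5,dy=-8->D
Step 2: C = 25, D = 20, total pairs = 45.
Step 3: tau = (C - D)/(n(n-1)/2) = (25 - 20)/45 = 0.111111.
Step 4: Exact two-sided p-value (enumerate n! = 3628800 permutations of y under H0): p = 0.727490.
Step 5: alpha = 0.05. fail to reject H0.

tau_b = 0.1111 (C=25, D=20), p = 0.727490, fail to reject H0.


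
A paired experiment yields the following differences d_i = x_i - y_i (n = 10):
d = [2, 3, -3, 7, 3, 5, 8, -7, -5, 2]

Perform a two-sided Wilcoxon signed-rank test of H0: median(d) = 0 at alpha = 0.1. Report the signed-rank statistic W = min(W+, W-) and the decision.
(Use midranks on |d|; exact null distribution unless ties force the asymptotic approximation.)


Step 1: Drop any zero differences (none here) and take |d_i|.
|d| = [2, 3, 3, 7, 3, 5, 8, 7, 5, 2]
Step 2: Midrank |d_i| (ties get averaged ranks).
ranks: |2|->1.5, |3|->4, |3|->4, |7|->8.5, |3|->4, |5|->6.5, |8|->10, |7|->8.5, |5|->6.5, |2|->1.5
Step 3: Attach original signs; sum ranks with positive sign and with negative sign.
W+ = 1.5 + 4 + 8.5 + 4 + 6.5 + 10 + 1.5 = 36
W- = 4 + 8.5 + 6.5 = 19
(Check: W+ + W- = 55 should equal n(n+1)/2 = 55.)
Step 4: Test statistic W = min(W+, W-) = 19.
Step 5: Ties in |d|, so use the tie-corrected normal approximation.
        E[W] = n(n+1)/4 = 10*11/4 = 27.5.
        Tie groups: |d|=2 (t=2), |d|=3 (t=3), |d|=5 (t=2), |d|=7 (t=2); sum(t^3 - t) = 42.
        Var[W] = n(n+1)(2n+1)/24 - sum(t^3-t)/48 = 2310/24 - 42/48 = 95.375.
        z = (W - E[W]) / sqrt(Var[W]) = (19 - 27.5) / 9.7660 = -0.8704.
        Two-sided p = 2*Phi(z) = 0.384101.
Step 6: alpha = 0.1. fail to reject H0.

W+ = 36, W- = 19, W = min = 19, p = 0.384101, fail to reject H0.


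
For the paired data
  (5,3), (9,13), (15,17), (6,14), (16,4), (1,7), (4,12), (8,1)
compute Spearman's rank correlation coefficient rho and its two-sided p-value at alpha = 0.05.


Step 1: Rank x and y separately (midranks; no ties here).
rank(x): 5->3, 9->6, 15->7, 6->4, 16->8, 1->1, 4->2, 8->5
rank(y): 3->2, 13->6, 17->8, 14->7, 4->3, 7->4, 12->5, 1->1
Step 2: d_i = R_x(i) - R_y(i); compute d_i^2.
  (3-2)^2=1, (6-6)^2=0, (7-8)^2=1, (4-7)^2=9, (8-3)^2=25, (1-4)^2=9, (2-5)^2=9, (5-1)^2=16
sum(d^2) = 70.
Step 3: rho = 1 - 6*70 / (8*(8^2 - 1)) = 1 - 420/504 = 0.166667.
Step 4: Under H0, t = rho * sqrt((n-2)/(1-rho^2)) = 0.4140 ~ t(6).
Step 5: Two-sided p-value from the t-distribution with 6 df = 0.693239.
Step 6: alpha = 0.05. fail to reject H0.

rho = 0.1667, p = 0.693239, fail to reject H0 at alpha = 0.05.


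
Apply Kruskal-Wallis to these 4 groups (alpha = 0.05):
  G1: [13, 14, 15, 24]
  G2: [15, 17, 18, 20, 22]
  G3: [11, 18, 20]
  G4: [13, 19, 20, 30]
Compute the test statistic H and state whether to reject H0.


Step 1: Combine all N = 16 observations and assign midranks.
sorted (value, group, rank): (11,G3,1), (13,G1,2.5), (13,G4,2.5), (14,G1,4), (15,G1,5.5), (15,G2,5.5), (17,G2,7), (18,G2,8.5), (18,G3,8.5), (19,G4,10), (20,G2,12), (20,G3,12), (20,G4,12), (22,G2,14), (24,G1,15), (30,G4,16)
Step 2: Sum ranks within each group.
R_1 = 27 (n_1 = 4)
R_2 = 47 (n_2 = 5)
R_3 = 21.5 (n_3 = 3)
R_4 = 40.5 (n_4 = 4)
Step 3: H = 12/(N(N+1)) * sum(R_i^2/n_i) - 3(N+1)
     = 12/(16*17) * (27^2/4 + 47^2/5 + 21.5^2/3 + 40.5^2/4) - 3*17
     = 0.044118 * 1188.2 - 51
     = 1.420404.
Step 4: Ties present; correction factor C = 1 - 42/(16^3 - 16) = 0.989706. Corrected H = 1.420404 / 0.989706 = 1.435178.
Step 5: Under H0, H ~ chi^2(3); p-value = 0.697310.
Step 6: alpha = 0.05. fail to reject H0.

H = 1.4352, df = 3, p = 0.697310, fail to reject H0.


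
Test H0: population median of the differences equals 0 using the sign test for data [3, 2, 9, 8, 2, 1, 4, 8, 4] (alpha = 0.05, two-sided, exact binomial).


Step 1: Discard zero differences. Original n = 9; n_eff = number of nonzero differences = 9.
Nonzero differences (with sign): +3, +2, +9, +8, +2, +1, +4, +8, +4
Step 2: Count signs: positive = 9, negative = 0.
Step 3: Under H0: P(positive) = 0.5, so the number of positives S ~ Bin(9, 0.5).
Step 4: Two-sided exact p-value = sum of Bin(9,0.5) probabilities at or below the observed probability = 0.003906.
Step 5: alpha = 0.05. reject H0.

n_eff = 9, pos = 9, neg = 0, p = 0.003906, reject H0.


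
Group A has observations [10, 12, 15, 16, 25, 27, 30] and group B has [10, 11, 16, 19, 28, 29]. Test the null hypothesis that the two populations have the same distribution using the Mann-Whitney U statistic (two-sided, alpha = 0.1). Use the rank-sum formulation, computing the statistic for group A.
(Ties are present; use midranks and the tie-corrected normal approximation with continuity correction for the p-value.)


Step 1: Combine and sort all 13 observations; assign midranks.
sorted (value, group): (10,X), (10,Y), (11,Y), (12,X), (15,X), (16,X), (16,Y), (19,Y), (25,X), (27,X), (28,Y), (29,Y), (30,X)
ranks: 10->1.5, 10->1.5, 11->3, 12->4, 15->5, 16->6.5, 16->6.5, 19->8, 25->9, 27->10, 28->11, 29->12, 30->13
Step 2: Rank sum for X: R1 = 1.5 + 4 + 5 + 6.5 + 9 + 10 + 13 = 49.
Step 3: U_X = R1 - n1(n1+1)/2 = 49 - 7*8/2 = 49 - 28 = 21.
       U_Y = n1*n2 - U_X = 42 - 21 = 21.
Step 4: Ties are present, so use the tie-corrected normal approximation (with continuity correction) for the p-value.
Step 5: p-value = 1.000000; compare to alpha = 0.1. fail to reject H0.

U_X = 21, p = 1.000000, fail to reject H0 at alpha = 0.1.


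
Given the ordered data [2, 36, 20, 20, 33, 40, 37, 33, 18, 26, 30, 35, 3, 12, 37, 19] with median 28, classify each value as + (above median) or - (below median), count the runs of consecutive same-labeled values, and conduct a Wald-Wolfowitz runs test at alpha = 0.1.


Step 1: Compute median = 28; label A = above, B = below.
Labels in order: BABBAAAABBAABBAB  (n_A = 8, n_B = 8)
Step 2: Count runs R = 9.
Step 3: Under H0 (random ordering), E[R] = 2*n_A*n_B/(n_A+n_B) + 1 = 2*8*8/16 + 1 = 9.0000.
        Var[R] = 2*n_A*n_B*(2*n_A*n_B - n_A - n_B) / ((n_A+n_B)^2 * (n_A+n_B-1)) = 14336/3840 = 3.7333.
        SD[R] = 1.9322.
Step 4: R = E[R], so z = 0 with no continuity correction.
Step 5: Two-sided p-value via normal approximation = 2*(1 - Phi(|z|)) = 1.000000.
Step 6: alpha = 0.1. fail to reject H0.

R = 9, z = 0.0000, p = 1.000000, fail to reject H0.


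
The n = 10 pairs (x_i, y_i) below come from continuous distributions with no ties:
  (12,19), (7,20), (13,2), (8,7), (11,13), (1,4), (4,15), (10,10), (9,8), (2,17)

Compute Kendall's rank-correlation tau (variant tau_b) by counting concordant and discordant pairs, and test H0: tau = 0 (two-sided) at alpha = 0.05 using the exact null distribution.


Step 1: Enumerate the 45 unordered pairs (i,j) with i<j and classify each by sign(x_j-x_i) * sign(y_j-y_i).
  (1,2):dx=-5,dy=+1->D; (1,3):dx=+1,dy=-17->D; (1,4):dx=-4,dy=-12->C; (1,5):dx=-1,dy=-6->C
  (1,6):dx=-11,dy=-15->C; (1,7):dx=-8,dy=-4->C; (1,8):dx=-2,dy=-9->C; (1,9):dx=-3,dy=-11->C
  (1,10):dx=-10,dy=-2->C; (2,3):dx=+6,dy=-18->D; (2,4):dx=+1,dy=-13->D; (2,5):dx=+4,dy=-7->D
  (2,6):dx=-6,dy=-16->C; (2,7):dx=-3,dy=-5->C; (2,8):dx=+3,dy=-10->D; (2,9):dx=+2,dy=-12->D
  (2,10):dx=-5,dy=-3->C; (3,4):dx=-5,dy=+5->D; (3,5):dx=-2,dy=+11->D; (3,6):dx=-12,dy=+2->D
  (3,7):dx=-9,dy=+13->D; (3,8):dx=-3,dy=+8->D; (3,9):dx=-4,dy=+6->D; (3,10):dx=-11,dy=+15->D
  (4,5):dx=+3,dy=+6->C; (4,6):dx=-7,dy=-3->C; (4,7):dx=-4,dy=+8->D; (4,8):dx=+2,dy=+3->C
  (4,9):dx=+1,dy=+1->C; (4,10):dx=-6,dy=+10->D; (5,6):dx=-10,dy=-9->C; (5,7):dx=-7,dy=+2->D
  (5,8):dx=-1,dy=-3->C; (5,9):dx=-2,dy=-5->C; (5,10):dx=-9,dy=+4->D; (6,7):dx=+3,dy=+11->C
  (6,8):dx=+9,dy=+6->C; (6,9):dx=+8,dy=+4->C; (6,10):dx=+1,dy=+13->C; (7,8):dx=+6,dy=-5->D
  (7,9):dx=+5,dy=-7->D; (7,10):dx=-2,dy=+2->D; (8,9):dx=-1,dy=-2->C; (8,10):dx=-8,dy=+7->D
  (9,10):dx=-7,dy=+9->D
Step 2: C = 22, D = 23, total pairs = 45.
Step 3: tau = (C - D)/(n(n-1)/2) = (22 - 23)/45 = -0.022222.
Step 4: Exact two-sided p-value (enumerate n! = 3628800 permutations of y under H0): p = 1.000000.
Step 5: alpha = 0.05. fail to reject H0.

tau_b = -0.0222 (C=22, D=23), p = 1.000000, fail to reject H0.


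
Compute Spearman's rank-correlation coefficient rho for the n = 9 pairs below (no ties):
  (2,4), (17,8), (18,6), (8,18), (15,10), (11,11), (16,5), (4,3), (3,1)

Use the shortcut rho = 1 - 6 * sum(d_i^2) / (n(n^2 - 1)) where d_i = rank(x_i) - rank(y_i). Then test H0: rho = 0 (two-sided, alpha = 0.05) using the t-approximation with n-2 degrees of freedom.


Step 1: Rank x and y separately (midranks; no ties here).
rank(x): 2->1, 17->8, 18->9, 8->4, 15->6, 11->5, 16->7, 4->3, 3->2
rank(y): 4->3, 8->6, 6->5, 18->9, 10->7, 11->8, 5->4, 3->2, 1->1
Step 2: d_i = R_x(i) - R_y(i); compute d_i^2.
  (1-3)^2=4, (8-6)^2=4, (9-5)^2=16, (4-9)^2=25, (6-7)^2=1, (5-8)^2=9, (7-4)^2=9, (3-2)^2=1, (2-1)^2=1
sum(d^2) = 70.
Step 3: rho = 1 - 6*70 / (9*(9^2 - 1)) = 1 - 420/720 = 0.416667.
Step 4: Under H0, t = rho * sqrt((n-2)/(1-rho^2)) = 1.2127 ~ t(7).
Step 5: Two-sided p-value from the t-distribution with 7 df = 0.264586.
Step 6: alpha = 0.05. fail to reject H0.

rho = 0.4167, p = 0.264586, fail to reject H0 at alpha = 0.05.


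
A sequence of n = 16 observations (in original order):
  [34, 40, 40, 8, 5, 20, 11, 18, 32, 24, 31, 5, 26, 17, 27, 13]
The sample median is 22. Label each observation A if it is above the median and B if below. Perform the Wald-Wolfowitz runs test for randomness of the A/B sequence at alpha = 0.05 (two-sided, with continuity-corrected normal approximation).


Step 1: Compute median = 22; label A = above, B = below.
Labels in order: AAABBBBBAAABABAB  (n_A = 8, n_B = 8)
Step 2: Count runs R = 8.
Step 3: Under H0 (random ordering), E[R] = 2*n_A*n_B/(n_A+n_B) + 1 = 2*8*8/16 + 1 = 9.0000.
        Var[R] = 2*n_A*n_B*(2*n_A*n_B - n_A - n_B) / ((n_A+n_B)^2 * (n_A+n_B-1)) = 14336/3840 = 3.7333.
        SD[R] = 1.9322.
Step 4: Continuity-corrected z = (R + 0.5 - E[R]) / SD[R] = (8 + 0.5 - 9.0000) / 1.9322 = -0.2588.
Step 5: Two-sided p-value via normal approximation = 2*(1 - Phi(|z|)) = 0.795809.
Step 6: alpha = 0.05. fail to reject H0.

R = 8, z = -0.2588, p = 0.795809, fail to reject H0.


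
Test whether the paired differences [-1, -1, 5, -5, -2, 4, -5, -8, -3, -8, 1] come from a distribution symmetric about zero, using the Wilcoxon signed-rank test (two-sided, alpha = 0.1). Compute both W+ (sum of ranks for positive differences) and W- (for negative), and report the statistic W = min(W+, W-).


Step 1: Drop any zero differences (none here) and take |d_i|.
|d| = [1, 1, 5, 5, 2, 4, 5, 8, 3, 8, 1]
Step 2: Midrank |d_i| (ties get averaged ranks).
ranks: |1|->2, |1|->2, |5|->8, |5|->8, |2|->4, |4|->6, |5|->8, |8|->10.5, |3|->5, |8|->10.5, |1|->2
Step 3: Attach original signs; sum ranks with positive sign and with negative sign.
W+ = 8 + 6 + 2 = 16
W- = 2 + 2 + 8 + 4 + 8 + 10.5 + 5 + 10.5 = 50
(Check: W+ + W- = 66 should equal n(n+1)/2 = 66.)
Step 4: Test statistic W = min(W+, W-) = 16.
Step 5: Ties in |d|, so use the tie-corrected normal approximation.
        E[W] = n(n+1)/4 = 11*12/4 = 33.
        Tie groups: |d|=1 (t=3), |d|=5 (t=3), |d|=8 (t=2); sum(t^3 - t) = 54.
        Var[W] = n(n+1)(2n+1)/24 - sum(t^3-t)/48 = 3036/24 - 54/48 = 125.375.
        z = (W - E[W]) / sqrt(Var[W]) = (16 - 33) / 11.1971 = -1.5183.
        Two-sided p = 2*Phi(z) = 0.128951.
Step 6: alpha = 0.1. fail to reject H0.

W+ = 16, W- = 50, W = min = 16, p = 0.128951, fail to reject H0.


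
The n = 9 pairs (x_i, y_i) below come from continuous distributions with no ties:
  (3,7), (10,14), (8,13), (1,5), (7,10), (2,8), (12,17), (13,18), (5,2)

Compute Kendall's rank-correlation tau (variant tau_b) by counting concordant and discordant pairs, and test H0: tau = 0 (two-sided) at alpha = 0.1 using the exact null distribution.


Step 1: Enumerate the 36 unordered pairs (i,j) with i<j and classify each by sign(x_j-x_i) * sign(y_j-y_i).
  (1,2):dx=+7,dy=+7->C; (1,3):dx=+5,dy=+6->C; (1,4):dx=-2,dy=-2->C; (1,5):dx=+4,dy=+3->C
  (1,6):dx=-1,dy=+1->D; (1,7):dx=+9,dy=+10->C; (1,8):dx=+10,dy=+11->C; (1,9):dx=+2,dy=-5->D
  (2,3):dx=-2,dy=-1->C; (2,4):dx=-9,dy=-9->C; (2,5):dx=-3,dy=-4->C; (2,6):dx=-8,dy=-6->C
  (2,7):dx=+2,dy=+3->C; (2,8):dx=+3,dy=+4->C; (2,9):dx=-5,dy=-12->C; (3,4):dx=-7,dy=-8->C
  (3,5):dx=-1,dy=-3->C; (3,6):dx=-6,dy=-5->C; (3,7):dx=+4,dy=+4->C; (3,8):dx=+5,dy=+5->C
  (3,9):dx=-3,dy=-11->C; (4,5):dx=+6,dy=+5->C; (4,6):dx=+1,dy=+3->C; (4,7):dx=+11,dy=+12->C
  (4,8):dx=+12,dy=+13->C; (4,9):dx=+4,dy=-3->D; (5,6):dx=-5,dy=-2->C; (5,7):dx=+5,dy=+7->C
  (5,8):dx=+6,dy=+8->C; (5,9):dx=-2,dy=-8->C; (6,7):dx=+10,dy=+9->C; (6,8):dx=+11,dy=+10->C
  (6,9):dx=+3,dy=-6->D; (7,8):dx=+1,dy=+1->C; (7,9):dx=-7,dy=-15->C; (8,9):dx=-8,dy=-16->C
Step 2: C = 32, D = 4, total pairs = 36.
Step 3: tau = (C - D)/(n(n-1)/2) = (32 - 4)/36 = 0.777778.
Step 4: Exact two-sided p-value (enumerate n! = 362880 permutations of y under H0): p = 0.002425.
Step 5: alpha = 0.1. reject H0.

tau_b = 0.7778 (C=32, D=4), p = 0.002425, reject H0.


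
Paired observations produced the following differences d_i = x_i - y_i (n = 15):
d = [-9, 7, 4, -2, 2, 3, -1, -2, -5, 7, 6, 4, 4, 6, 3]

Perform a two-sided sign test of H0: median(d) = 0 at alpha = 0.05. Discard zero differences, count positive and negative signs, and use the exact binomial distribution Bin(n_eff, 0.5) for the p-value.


Step 1: Discard zero differences. Original n = 15; n_eff = number of nonzero differences = 15.
Nonzero differences (with sign): -9, +7, +4, -2, +2, +3, -1, -2, -5, +7, +6, +4, +4, +6, +3
Step 2: Count signs: positive = 10, negative = 5.
Step 3: Under H0: P(positive) = 0.5, so the number of positives S ~ Bin(15, 0.5).
Step 4: Two-sided exact p-value = sum of Bin(15,0.5) probabilities at or below the observed probability = 0.301758.
Step 5: alpha = 0.05. fail to reject H0.

n_eff = 15, pos = 10, neg = 5, p = 0.301758, fail to reject H0.


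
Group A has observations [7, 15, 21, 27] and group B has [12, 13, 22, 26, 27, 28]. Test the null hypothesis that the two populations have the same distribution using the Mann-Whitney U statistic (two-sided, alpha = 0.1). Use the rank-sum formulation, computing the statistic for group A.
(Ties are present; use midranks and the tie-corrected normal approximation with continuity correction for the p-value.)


Step 1: Combine and sort all 10 observations; assign midranks.
sorted (value, group): (7,X), (12,Y), (13,Y), (15,X), (21,X), (22,Y), (26,Y), (27,X), (27,Y), (28,Y)
ranks: 7->1, 12->2, 13->3, 15->4, 21->5, 22->6, 26->7, 27->8.5, 27->8.5, 28->10
Step 2: Rank sum for X: R1 = 1 + 4 + 5 + 8.5 = 18.5.
Step 3: U_X = R1 - n1(n1+1)/2 = 18.5 - 4*5/2 = 18.5 - 10 = 8.5.
       U_Y = n1*n2 - U_X = 24 - 8.5 = 15.5.
Step 4: Ties are present, so use the tie-corrected normal approximation (with continuity correction) for the p-value.
Step 5: p-value = 0.521166; compare to alpha = 0.1. fail to reject H0.

U_X = 8.5, p = 0.521166, fail to reject H0 at alpha = 0.1.


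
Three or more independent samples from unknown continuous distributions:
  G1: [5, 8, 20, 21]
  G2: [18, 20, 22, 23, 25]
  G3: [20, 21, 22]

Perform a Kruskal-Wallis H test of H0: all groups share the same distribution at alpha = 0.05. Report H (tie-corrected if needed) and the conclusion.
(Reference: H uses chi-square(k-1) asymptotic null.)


Step 1: Combine all N = 12 observations and assign midranks.
sorted (value, group, rank): (5,G1,1), (8,G1,2), (18,G2,3), (20,G1,5), (20,G2,5), (20,G3,5), (21,G1,7.5), (21,G3,7.5), (22,G2,9.5), (22,G3,9.5), (23,G2,11), (25,G2,12)
Step 2: Sum ranks within each group.
R_1 = 15.5 (n_1 = 4)
R_2 = 40.5 (n_2 = 5)
R_3 = 22 (n_3 = 3)
Step 3: H = 12/(N(N+1)) * sum(R_i^2/n_i) - 3(N+1)
     = 12/(12*13) * (15.5^2/4 + 40.5^2/5 + 22^2/3) - 3*13
     = 0.076923 * 549.446 - 39
     = 3.265064.
Step 4: Ties present; correction factor C = 1 - 36/(12^3 - 12) = 0.979021. Corrected H = 3.265064 / 0.979021 = 3.335030.
Step 5: Under H0, H ~ chi^2(2); p-value = 0.188715.
Step 6: alpha = 0.05. fail to reject H0.

H = 3.3350, df = 2, p = 0.188715, fail to reject H0.


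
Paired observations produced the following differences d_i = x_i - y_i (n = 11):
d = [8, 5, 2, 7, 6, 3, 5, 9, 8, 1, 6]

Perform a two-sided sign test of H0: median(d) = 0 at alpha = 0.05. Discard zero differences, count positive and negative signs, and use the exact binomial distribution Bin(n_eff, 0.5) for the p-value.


Step 1: Discard zero differences. Original n = 11; n_eff = number of nonzero differences = 11.
Nonzero differences (with sign): +8, +5, +2, +7, +6, +3, +5, +9, +8, +1, +6
Step 2: Count signs: positive = 11, negative = 0.
Step 3: Under H0: P(positive) = 0.5, so the number of positives S ~ Bin(11, 0.5).
Step 4: Two-sided exact p-value = sum of Bin(11,0.5) probabilities at or below the observed probability = 0.000977.
Step 5: alpha = 0.05. reject H0.

n_eff = 11, pos = 11, neg = 0, p = 0.000977, reject H0.


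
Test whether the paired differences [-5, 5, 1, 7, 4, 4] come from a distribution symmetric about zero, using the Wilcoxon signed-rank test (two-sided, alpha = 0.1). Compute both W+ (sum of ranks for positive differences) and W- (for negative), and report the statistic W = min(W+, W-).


Step 1: Drop any zero differences (none here) and take |d_i|.
|d| = [5, 5, 1, 7, 4, 4]
Step 2: Midrank |d_i| (ties get averaged ranks).
ranks: |5|->4.5, |5|->4.5, |1|->1, |7|->6, |4|->2.5, |4|->2.5
Step 3: Attach original signs; sum ranks with positive sign and with negative sign.
W+ = 4.5 + 1 + 6 + 2.5 + 2.5 = 16.5
W- = 4.5 = 4.5
(Check: W+ + W- = 21 should equal n(n+1)/2 = 21.)
Step 4: Test statistic W = min(W+, W-) = 4.5.
Step 5: Ties in |d|, so use the tie-corrected normal approximation.
        E[W] = n(n+1)/4 = 6*7/4 = 10.5.
        Tie groups: |d|=4 (t=2), |d|=5 (t=2); sum(t^3 - t) = 12.
        Var[W] = n(n+1)(2n+1)/24 - sum(t^3-t)/48 = 546/24 - 12/48 = 22.5.
        z = (W - E[W]) / sqrt(Var[W]) = (4.5 - 10.5) / 4.7434 = -1.2649.
        Two-sided p = 2*Phi(z) = 0.205903.
Step 6: alpha = 0.1. fail to reject H0.

W+ = 16.5, W- = 4.5, W = min = 4.5, p = 0.205903, fail to reject H0.


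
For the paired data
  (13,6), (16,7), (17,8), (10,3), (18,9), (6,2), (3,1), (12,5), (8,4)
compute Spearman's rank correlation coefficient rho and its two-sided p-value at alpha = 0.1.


Step 1: Rank x and y separately (midranks; no ties here).
rank(x): 13->6, 16->7, 17->8, 10->4, 18->9, 6->2, 3->1, 12->5, 8->3
rank(y): 6->6, 7->7, 8->8, 3->3, 9->9, 2->2, 1->1, 5->5, 4->4
Step 2: d_i = R_x(i) - R_y(i); compute d_i^2.
  (6-6)^2=0, (7-7)^2=0, (8-8)^2=0, (4-3)^2=1, (9-9)^2=0, (2-2)^2=0, (1-1)^2=0, (5-5)^2=0, (3-4)^2=1
sum(d^2) = 2.
Step 3: rho = 1 - 6*2 / (9*(9^2 - 1)) = 1 - 12/720 = 0.983333.
Step 4: Under H0, t = rho * sqrt((n-2)/(1-rho^2)) = 14.3096 ~ t(7).
Step 5: Two-sided p-value from the t-distribution with 7 df = 0.000002.
Step 6: alpha = 0.1. reject H0.

rho = 0.9833, p = 0.000002, reject H0 at alpha = 0.1.


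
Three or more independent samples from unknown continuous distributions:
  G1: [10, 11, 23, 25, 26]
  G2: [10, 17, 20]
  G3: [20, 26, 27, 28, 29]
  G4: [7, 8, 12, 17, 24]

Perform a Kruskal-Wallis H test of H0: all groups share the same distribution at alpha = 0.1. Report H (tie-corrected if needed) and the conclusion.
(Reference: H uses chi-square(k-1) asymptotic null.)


Step 1: Combine all N = 18 observations and assign midranks.
sorted (value, group, rank): (7,G4,1), (8,G4,2), (10,G1,3.5), (10,G2,3.5), (11,G1,5), (12,G4,6), (17,G2,7.5), (17,G4,7.5), (20,G2,9.5), (20,G3,9.5), (23,G1,11), (24,G4,12), (25,G1,13), (26,G1,14.5), (26,G3,14.5), (27,G3,16), (28,G3,17), (29,G3,18)
Step 2: Sum ranks within each group.
R_1 = 47 (n_1 = 5)
R_2 = 20.5 (n_2 = 3)
R_3 = 75 (n_3 = 5)
R_4 = 28.5 (n_4 = 5)
Step 3: H = 12/(N(N+1)) * sum(R_i^2/n_i) - 3(N+1)
     = 12/(18*19) * (47^2/5 + 20.5^2/3 + 75^2/5 + 28.5^2/5) - 3*19
     = 0.035088 * 1869.33 - 57
     = 8.590643.
Step 4: Ties present; correction factor C = 1 - 24/(18^3 - 18) = 0.995872. Corrected H = 8.590643 / 0.995872 = 8.626252.
Step 5: Under H0, H ~ chi^2(3); p-value = 0.034696.
Step 6: alpha = 0.1. reject H0.

H = 8.6263, df = 3, p = 0.034696, reject H0.


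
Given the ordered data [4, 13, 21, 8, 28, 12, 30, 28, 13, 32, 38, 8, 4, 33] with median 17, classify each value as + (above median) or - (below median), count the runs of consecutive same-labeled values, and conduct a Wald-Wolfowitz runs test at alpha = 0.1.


Step 1: Compute median = 17; label A = above, B = below.
Labels in order: BBABABAABAABBA  (n_A = 7, n_B = 7)
Step 2: Count runs R = 10.
Step 3: Under H0 (random ordering), E[R] = 2*n_A*n_B/(n_A+n_B) + 1 = 2*7*7/14 + 1 = 8.0000.
        Var[R] = 2*n_A*n_B*(2*n_A*n_B - n_A - n_B) / ((n_A+n_B)^2 * (n_A+n_B-1)) = 8232/2548 = 3.2308.
        SD[R] = 1.7974.
Step 4: Continuity-corrected z = (R - 0.5 - E[R]) / SD[R] = (10 - 0.5 - 8.0000) / 1.7974 = 0.8345.
Step 5: Two-sided p-value via normal approximation = 2*(1 - Phi(|z|)) = 0.403986.
Step 6: alpha = 0.1. fail to reject H0.

R = 10, z = 0.8345, p = 0.403986, fail to reject H0.


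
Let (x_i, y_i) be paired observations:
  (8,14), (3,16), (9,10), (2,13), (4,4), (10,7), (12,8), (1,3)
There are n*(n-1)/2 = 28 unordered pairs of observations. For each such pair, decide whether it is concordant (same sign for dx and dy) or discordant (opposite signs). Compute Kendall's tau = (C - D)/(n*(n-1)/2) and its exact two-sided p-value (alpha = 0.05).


Step 1: Enumerate the 28 unordered pairs (i,j) with i<j and classify each by sign(x_j-x_i) * sign(y_j-y_i).
  (1,2):dx=-5,dy=+2->D; (1,3):dx=+1,dy=-4->D; (1,4):dx=-6,dy=-1->C; (1,5):dx=-4,dy=-10->C
  (1,6):dx=+2,dy=-7->D; (1,7):dx=+4,dy=-6->D; (1,8):dx=-7,dy=-11->C; (2,3):dx=+6,dy=-6->D
  (2,4):dx=-1,dy=-3->C; (2,5):dx=+1,dy=-12->D; (2,6):dx=+7,dy=-9->D; (2,7):dx=+9,dy=-8->D
  (2,8):dx=-2,dy=-13->C; (3,4):dx=-7,dy=+3->D; (3,5):dx=-5,dy=-6->C; (3,6):dx=+1,dy=-3->D
  (3,7):dx=+3,dy=-2->D; (3,8):dx=-8,dy=-7->C; (4,5):dx=+2,dy=-9->D; (4,6):dx=+8,dy=-6->D
  (4,7):dx=+10,dy=-5->D; (4,8):dx=-1,dy=-10->C; (5,6):dx=+6,dy=+3->C; (5,7):dx=+8,dy=+4->C
  (5,8):dx=-3,dy=-1->C; (6,7):dx=+2,dy=+1->C; (6,8):dx=-9,dy=-4->C; (7,8):dx=-11,dy=-5->C
Step 2: C = 14, D = 14, total pairs = 28.
Step 3: tau = (C - D)/(n(n-1)/2) = (14 - 14)/28 = 0.000000.
Step 4: Exact two-sided p-value (enumerate n! = 40320 permutations of y under H0): p = 1.000000.
Step 5: alpha = 0.05. fail to reject H0.

tau_b = 0.0000 (C=14, D=14), p = 1.000000, fail to reject H0.


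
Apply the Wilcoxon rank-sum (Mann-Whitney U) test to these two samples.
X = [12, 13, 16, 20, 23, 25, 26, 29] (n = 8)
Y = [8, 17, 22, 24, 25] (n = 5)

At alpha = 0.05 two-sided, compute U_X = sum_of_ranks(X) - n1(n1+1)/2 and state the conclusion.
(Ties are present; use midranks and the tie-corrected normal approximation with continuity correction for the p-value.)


Step 1: Combine and sort all 13 observations; assign midranks.
sorted (value, group): (8,Y), (12,X), (13,X), (16,X), (17,Y), (20,X), (22,Y), (23,X), (24,Y), (25,X), (25,Y), (26,X), (29,X)
ranks: 8->1, 12->2, 13->3, 16->4, 17->5, 20->6, 22->7, 23->8, 24->9, 25->10.5, 25->10.5, 26->12, 29->13
Step 2: Rank sum for X: R1 = 2 + 3 + 4 + 6 + 8 + 10.5 + 12 + 13 = 58.5.
Step 3: U_X = R1 - n1(n1+1)/2 = 58.5 - 8*9/2 = 58.5 - 36 = 22.5.
       U_Y = n1*n2 - U_X = 40 - 22.5 = 17.5.
Step 4: Ties are present, so use the tie-corrected normal approximation (with continuity correction) for the p-value.
Step 5: p-value = 0.769390; compare to alpha = 0.05. fail to reject H0.

U_X = 22.5, p = 0.769390, fail to reject H0 at alpha = 0.05.


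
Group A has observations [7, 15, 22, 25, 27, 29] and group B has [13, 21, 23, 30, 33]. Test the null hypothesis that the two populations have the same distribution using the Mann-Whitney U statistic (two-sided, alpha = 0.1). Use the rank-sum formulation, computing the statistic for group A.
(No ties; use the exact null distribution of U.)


Step 1: Combine and sort all 11 observations; assign midranks.
sorted (value, group): (7,X), (13,Y), (15,X), (21,Y), (22,X), (23,Y), (25,X), (27,X), (29,X), (30,Y), (33,Y)
ranks: 7->1, 13->2, 15->3, 21->4, 22->5, 23->6, 25->7, 27->8, 29->9, 30->10, 33->11
Step 2: Rank sum for X: R1 = 1 + 3 + 5 + 7 + 8 + 9 = 33.
Step 3: U_X = R1 - n1(n1+1)/2 = 33 - 6*7/2 = 33 - 21 = 12.
       U_Y = n1*n2 - U_X = 30 - 12 = 18.
Step 4: No ties, so the exact null distribution of U (based on enumerating the C(11,6) = 462 equally likely rank assignments) gives the two-sided p-value.
Step 5: p-value = 0.662338; compare to alpha = 0.1. fail to reject H0.

U_X = 12, p = 0.662338, fail to reject H0 at alpha = 0.1.


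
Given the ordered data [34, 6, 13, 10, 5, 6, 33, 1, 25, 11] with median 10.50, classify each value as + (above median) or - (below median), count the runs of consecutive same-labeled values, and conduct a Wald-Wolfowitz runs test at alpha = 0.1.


Step 1: Compute median = 10.50; label A = above, B = below.
Labels in order: ABABBBABAA  (n_A = 5, n_B = 5)
Step 2: Count runs R = 7.
Step 3: Under H0 (random ordering), E[R] = 2*n_A*n_B/(n_A+n_B) + 1 = 2*5*5/10 + 1 = 6.0000.
        Var[R] = 2*n_A*n_B*(2*n_A*n_B - n_A - n_B) / ((n_A+n_B)^2 * (n_A+n_B-1)) = 2000/900 = 2.2222.
        SD[R] = 1.4907.
Step 4: Continuity-corrected z = (R - 0.5 - E[R]) / SD[R] = (7 - 0.5 - 6.0000) / 1.4907 = 0.3354.
Step 5: Two-sided p-value via normal approximation = 2*(1 - Phi(|z|)) = 0.737316.
Step 6: alpha = 0.1. fail to reject H0.

R = 7, z = 0.3354, p = 0.737316, fail to reject H0.


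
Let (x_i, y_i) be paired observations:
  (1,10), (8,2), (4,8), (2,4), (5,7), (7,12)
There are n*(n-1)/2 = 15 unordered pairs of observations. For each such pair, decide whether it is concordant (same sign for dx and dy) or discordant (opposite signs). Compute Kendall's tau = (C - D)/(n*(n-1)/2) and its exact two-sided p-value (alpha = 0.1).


Step 1: Enumerate the 15 unordered pairs (i,j) with i<j and classify each by sign(x_j-x_i) * sign(y_j-y_i).
  (1,2):dx=+7,dy=-8->D; (1,3):dx=+3,dy=-2->D; (1,4):dx=+1,dy=-6->D; (1,5):dx=+4,dy=-3->D
  (1,6):dx=+6,dy=+2->C; (2,3):dx=-4,dy=+6->D; (2,4):dx=-6,dy=+2->D; (2,5):dx=-3,dy=+5->D
  (2,6):dx=-1,dy=+10->D; (3,4):dx=-2,dy=-4->C; (3,5):dx=+1,dy=-1->D; (3,6):dx=+3,dy=+4->C
  (4,5):dx=+3,dy=+3->C; (4,6):dx=+5,dy=+8->C; (5,6):dx=+2,dy=+5->C
Step 2: C = 6, D = 9, total pairs = 15.
Step 3: tau = (C - D)/(n(n-1)/2) = (6 - 9)/15 = -0.200000.
Step 4: Exact two-sided p-value (enumerate n! = 720 permutations of y under H0): p = 0.719444.
Step 5: alpha = 0.1. fail to reject H0.

tau_b = -0.2000 (C=6, D=9), p = 0.719444, fail to reject H0.


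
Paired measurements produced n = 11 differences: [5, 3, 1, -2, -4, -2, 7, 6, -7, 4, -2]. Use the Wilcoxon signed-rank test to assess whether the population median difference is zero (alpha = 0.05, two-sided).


Step 1: Drop any zero differences (none here) and take |d_i|.
|d| = [5, 3, 1, 2, 4, 2, 7, 6, 7, 4, 2]
Step 2: Midrank |d_i| (ties get averaged ranks).
ranks: |5|->8, |3|->5, |1|->1, |2|->3, |4|->6.5, |2|->3, |7|->10.5, |6|->9, |7|->10.5, |4|->6.5, |2|->3
Step 3: Attach original signs; sum ranks with positive sign and with negative sign.
W+ = 8 + 5 + 1 + 10.5 + 9 + 6.5 = 40
W- = 3 + 6.5 + 3 + 10.5 + 3 = 26
(Check: W+ + W- = 66 should equal n(n+1)/2 = 66.)
Step 4: Test statistic W = min(W+, W-) = 26.
Step 5: Ties in |d|, so use the tie-corrected normal approximation.
        E[W] = n(n+1)/4 = 11*12/4 = 33.
        Tie groups: |d|=2 (t=3), |d|=4 (t=2), |d|=7 (t=2); sum(t^3 - t) = 36.
        Var[W] = n(n+1)(2n+1)/24 - sum(t^3-t)/48 = 3036/24 - 36/48 = 125.75.
        z = (W - E[W]) / sqrt(Var[W]) = (26 - 33) / 11.2138 = -0.6242.
        Two-sided p = 2*Phi(z) = 0.532477.
Step 6: alpha = 0.05. fail to reject H0.

W+ = 40, W- = 26, W = min = 26, p = 0.532477, fail to reject H0.


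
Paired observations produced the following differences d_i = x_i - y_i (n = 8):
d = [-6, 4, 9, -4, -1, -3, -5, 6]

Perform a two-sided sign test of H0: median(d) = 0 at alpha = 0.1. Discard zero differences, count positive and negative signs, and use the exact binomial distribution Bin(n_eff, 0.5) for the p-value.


Step 1: Discard zero differences. Original n = 8; n_eff = number of nonzero differences = 8.
Nonzero differences (with sign): -6, +4, +9, -4, -1, -3, -5, +6
Step 2: Count signs: positive = 3, negative = 5.
Step 3: Under H0: P(positive) = 0.5, so the number of positives S ~ Bin(8, 0.5).
Step 4: Two-sided exact p-value = sum of Bin(8,0.5) probabilities at or below the observed probability = 0.726562.
Step 5: alpha = 0.1. fail to reject H0.

n_eff = 8, pos = 3, neg = 5, p = 0.726562, fail to reject H0.


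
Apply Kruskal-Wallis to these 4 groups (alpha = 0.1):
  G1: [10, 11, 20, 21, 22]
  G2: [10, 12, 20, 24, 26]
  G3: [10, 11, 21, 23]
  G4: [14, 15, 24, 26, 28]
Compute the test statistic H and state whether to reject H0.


Step 1: Combine all N = 19 observations and assign midranks.
sorted (value, group, rank): (10,G1,2), (10,G2,2), (10,G3,2), (11,G1,4.5), (11,G3,4.5), (12,G2,6), (14,G4,7), (15,G4,8), (20,G1,9.5), (20,G2,9.5), (21,G1,11.5), (21,G3,11.5), (22,G1,13), (23,G3,14), (24,G2,15.5), (24,G4,15.5), (26,G2,17.5), (26,G4,17.5), (28,G4,19)
Step 2: Sum ranks within each group.
R_1 = 40.5 (n_1 = 5)
R_2 = 50.5 (n_2 = 5)
R_3 = 32 (n_3 = 4)
R_4 = 67 (n_4 = 5)
Step 3: H = 12/(N(N+1)) * sum(R_i^2/n_i) - 3(N+1)
     = 12/(19*20) * (40.5^2/5 + 50.5^2/5 + 32^2/4 + 67^2/5) - 3*20
     = 0.031579 * 1991.9 - 60
     = 2.902105.
Step 4: Ties present; correction factor C = 1 - 54/(19^3 - 19) = 0.992105. Corrected H = 2.902105 / 0.992105 = 2.925199.
Step 5: Under H0, H ~ chi^2(3); p-value = 0.403302.
Step 6: alpha = 0.1. fail to reject H0.

H = 2.9252, df = 3, p = 0.403302, fail to reject H0.


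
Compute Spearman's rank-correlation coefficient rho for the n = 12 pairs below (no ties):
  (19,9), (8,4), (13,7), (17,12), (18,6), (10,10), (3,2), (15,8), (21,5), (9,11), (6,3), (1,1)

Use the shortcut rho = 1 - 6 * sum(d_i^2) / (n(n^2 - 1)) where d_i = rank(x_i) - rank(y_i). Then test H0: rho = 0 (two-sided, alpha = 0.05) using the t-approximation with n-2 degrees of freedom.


Step 1: Rank x and y separately (midranks; no ties here).
rank(x): 19->11, 8->4, 13->7, 17->9, 18->10, 10->6, 3->2, 15->8, 21->12, 9->5, 6->3, 1->1
rank(y): 9->9, 4->4, 7->7, 12->12, 6->6, 10->10, 2->2, 8->8, 5->5, 11->11, 3->3, 1->1
Step 2: d_i = R_x(i) - R_y(i); compute d_i^2.
  (11-9)^2=4, (4-4)^2=0, (7-7)^2=0, (9-12)^2=9, (10-6)^2=16, (6-10)^2=16, (2-2)^2=0, (8-8)^2=0, (12-5)^2=49, (5-11)^2=36, (3-3)^2=0, (1-1)^2=0
sum(d^2) = 130.
Step 3: rho = 1 - 6*130 / (12*(12^2 - 1)) = 1 - 780/1716 = 0.545455.
Step 4: Under H0, t = rho * sqrt((n-2)/(1-rho^2)) = 2.0580 ~ t(10).
Step 5: Two-sided p-value from the t-distribution with 10 df = 0.066612.
Step 6: alpha = 0.05. fail to reject H0.

rho = 0.5455, p = 0.066612, fail to reject H0 at alpha = 0.05.
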